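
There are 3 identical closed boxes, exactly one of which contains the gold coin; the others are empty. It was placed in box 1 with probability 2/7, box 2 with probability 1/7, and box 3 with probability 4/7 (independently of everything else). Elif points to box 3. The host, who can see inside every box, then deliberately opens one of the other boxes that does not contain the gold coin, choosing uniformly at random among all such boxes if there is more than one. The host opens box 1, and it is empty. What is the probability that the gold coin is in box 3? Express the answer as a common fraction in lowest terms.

Apply Bayes' rule, conditioning on where the gold coin actually is.
If it is in box 1 (prior 2/7): the host opened box 1, so this case is ruled out; weight (2/7)·0 = 0.
If it is in box 2 (prior 1/7): the host has no choice, probability 1; weight (1/7)·1 = 1/7.
If it is in box 3 (prior 4/7): the host has 2 equally likely choices, so probability 1/2; weight (4/7)·(1/2) = 2/7.
The weights sum to 3/7.
So P(the gold coin in box 3 | the host opened box 1) = (2/7) / (3/7) = 2/3.

2/3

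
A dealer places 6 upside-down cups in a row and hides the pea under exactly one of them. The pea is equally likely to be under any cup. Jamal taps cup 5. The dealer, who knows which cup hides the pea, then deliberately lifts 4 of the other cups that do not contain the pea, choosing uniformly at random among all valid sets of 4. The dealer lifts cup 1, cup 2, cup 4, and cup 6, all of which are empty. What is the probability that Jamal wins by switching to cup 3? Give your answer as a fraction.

Consider each possible location of the pea in turn.
If it is under any of cups 1, 2, 4, and 6 (prior 1/6 each): that cup was opened and seen not to hold the prize — ruled out; weight (1/6)·0 = 0 each.
If it is under cup 3 (prior 1/6): the dealer has no choice, probability 1; weight (1/6)·1 = 1/6.
If it is under cup 5 (prior 1/6): the dealer has 5 equally likely choices, so probability 1/5; weight (1/6)·(1/5) = 1/30.
The weights sum to 1/5.
So P(the pea under cup 3 | the dealer opened cup 1, cup 2, cup 4, and cup 6) = (1/6) / (1/5) = 5/6.

5/6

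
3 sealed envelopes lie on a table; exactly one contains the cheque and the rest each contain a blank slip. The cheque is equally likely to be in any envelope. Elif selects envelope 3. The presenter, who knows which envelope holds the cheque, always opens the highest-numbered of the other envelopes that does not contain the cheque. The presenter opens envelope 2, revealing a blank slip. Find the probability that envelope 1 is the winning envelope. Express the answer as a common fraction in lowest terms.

Consider each possible location of the cheque in turn.
If it is in either of envelopes 1 and 3 (prior 1/3 each): envelope 2 is the highest-numbered option available, probability 1; weight (1/3)·1 = 1/3 each.
If it is in envelope 2 (prior 1/3): the presenter opened envelope 2, so this case is ruled out; weight (1/3)·0 = 0.
The weights sum to 2/3.
So P(the cheque in envelope 1 | the presenter opened envelope 2) = (1/3) / (2/3) = 1/2.

1/2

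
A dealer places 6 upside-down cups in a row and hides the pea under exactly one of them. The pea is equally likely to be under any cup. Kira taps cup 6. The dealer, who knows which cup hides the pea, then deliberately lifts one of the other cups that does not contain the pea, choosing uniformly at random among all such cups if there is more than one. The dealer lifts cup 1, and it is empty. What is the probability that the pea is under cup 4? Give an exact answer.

Condition on the true location of the pea.
If it is under cup 1 (prior 1/6): the dealer opened cup 1, so this case is ruled out; weight (1/6)·0 = 0.
If it is under any of cups 2, 3, 4, and 5 (prior 1/6 each): the dealer has 4 equally likely choices, so probability 1/4; weight (1/6)·(1/4) = 1/24 each.
If it is under cup 6 (prior 1/6): the dealer has 5 equally likely choices, so probability 1/5; weight (1/6)·(1/5) = 1/30.
The weights sum to 1/5.
So P(the pea under cup 4 | the dealer opened cup 1) = (1/24) / (1/5) = 5/24.

5/24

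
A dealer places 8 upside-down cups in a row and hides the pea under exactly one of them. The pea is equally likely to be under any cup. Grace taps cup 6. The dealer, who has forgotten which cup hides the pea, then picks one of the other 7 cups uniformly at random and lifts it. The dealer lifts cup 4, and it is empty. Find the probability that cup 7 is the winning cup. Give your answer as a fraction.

1/7

Consider each possible location of the pea in turn.
If it is under any of cups 1, 2, 3, 5, 6, 7, and 8 (prior 1/8 each): the dealer picks cup 4 with probability 1/7 regardless, and it is not the prize; weight (1/8)·(1/7) = 1/56 each.
If it is under cup 4 (prior 1/8): the dealer opened cup 4, so this case is ruled out; weight (1/8)·0 = 0.
The weights sum to 1/8.
So P(the pea under cup 7 | the dealer opened cup 4) = (1/56) / (1/8) = 1/7.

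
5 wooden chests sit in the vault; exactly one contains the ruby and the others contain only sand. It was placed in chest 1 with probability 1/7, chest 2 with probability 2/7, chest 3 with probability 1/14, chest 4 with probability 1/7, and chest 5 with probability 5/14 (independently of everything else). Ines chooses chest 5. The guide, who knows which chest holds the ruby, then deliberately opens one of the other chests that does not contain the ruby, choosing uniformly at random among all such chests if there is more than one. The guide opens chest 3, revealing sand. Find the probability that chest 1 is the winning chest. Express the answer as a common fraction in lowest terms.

Apply Bayes' rule, conditioning on where the ruby actually is.
If it is in either of chests 1 and 4 (prior 1/7 each): the guide has 3 equally likely choices, so probability 1/3; weight (1/7)·(1/3) = 1/21 each.
If it is in chest 2 (prior 2/7): the guide has 3 equally likely choices, so probability 1/3; weight (2/7)·(1/3) = 2/21.
If it is in chest 3 (prior 1/14): the guide opened chest 3, so this case is ruled out; weight (1/14)·0 = 0.
If it is in chest 5 (prior 5/14): the guide has 4 equally likely choices, so probability 1/4; weight (5/14)·(1/4) = 5/56.
The weights sum to 47/168.
So P(the ruby in chest 1 | the guide opened chest 3) = (1/21) / (47/168) = 8/47.

8/47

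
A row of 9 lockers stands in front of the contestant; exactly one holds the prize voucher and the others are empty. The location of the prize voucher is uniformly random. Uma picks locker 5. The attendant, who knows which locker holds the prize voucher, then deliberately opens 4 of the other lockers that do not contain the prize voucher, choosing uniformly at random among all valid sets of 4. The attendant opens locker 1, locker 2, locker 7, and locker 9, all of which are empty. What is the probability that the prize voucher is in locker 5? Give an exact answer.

1/9

Consider each possible location of the prize voucher in turn.
If it is in any of lockers 1, 2, 7, and 9 (prior 1/9 each): that locker was opened and seen not to hold the prize — ruled out; weight (1/9)·0 = 0 each.
If it is in any of lockers 3, 4, 6, and 8 (prior 1/9 each): the attendant has 35 equally likely choices, so probability 1/35; weight (1/9)·(1/35) = 1/315 each.
If it is in locker 5 (prior 1/9): the attendant has 70 equally likely choices, so probability 1/70; weight (1/9)·(1/70) = 1/630.
The weights sum to 1/70.
So P(the prize voucher in locker 5 | the attendant opened locker 1, locker 2, locker 7, and locker 9) = (1/630) / (1/70) = 1/9.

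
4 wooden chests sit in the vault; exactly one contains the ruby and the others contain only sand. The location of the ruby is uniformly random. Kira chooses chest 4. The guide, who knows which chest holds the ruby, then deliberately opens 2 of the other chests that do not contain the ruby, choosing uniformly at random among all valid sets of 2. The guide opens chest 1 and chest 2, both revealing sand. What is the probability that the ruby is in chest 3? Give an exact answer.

Apply Bayes' rule, conditioning on where the ruby actually is.
If it is in either of chests 1 and 2 (prior 1/4 each): that chest was opened and seen not to hold the prize — ruled out; weight (1/4)·0 = 0 each.
If it is in chest 3 (prior 1/4): the guide has no choice, probability 1; weight (1/4)·1 = 1/4.
If it is in chest 4 (prior 1/4): the guide has 3 equally likely choices, so probability 1/3; weight (1/4)·(1/3) = 1/12.
The weights sum to 1/3.
So P(the ruby in chest 3 | the guide opened chest 1 and chest 2) = (1/4) / (1/3) = 3/4.

3/4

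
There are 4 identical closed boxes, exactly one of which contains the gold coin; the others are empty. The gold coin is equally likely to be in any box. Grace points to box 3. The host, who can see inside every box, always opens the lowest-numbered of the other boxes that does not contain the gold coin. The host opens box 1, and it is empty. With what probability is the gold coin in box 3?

1/3

Condition on the true location of the gold coin.
If it is in box 1 (prior 1/4): the host opened box 1, so this case is ruled out; weight (1/4)·0 = 0.
If it is in any of boxes 2, 3, and 4 (prior 1/4 each): box 1 is the lowest-numbered option available, probability 1; weight (1/4)·1 = 1/4 each.
The weights sum to 3/4.
So P(the gold coin in box 3 | the host opened box 1) = (1/4) / (3/4) = 1/3.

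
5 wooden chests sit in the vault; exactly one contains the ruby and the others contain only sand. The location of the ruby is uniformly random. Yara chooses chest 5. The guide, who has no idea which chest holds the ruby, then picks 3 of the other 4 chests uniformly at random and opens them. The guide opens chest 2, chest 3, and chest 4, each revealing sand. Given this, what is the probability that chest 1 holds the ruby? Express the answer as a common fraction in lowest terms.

1/2

Apply Bayes' rule, conditioning on where the ruby actually is.
If it is in either of chests 1 and 5 (prior 1/5 each): the guide picks exactly this set with probability 1/4 regardless, and none is the prize; weight (1/5)·(1/4) = 1/20 each.
If it is in any of chests 2, 3, and 4 (prior 1/5 each): that chest was opened and seen not to hold the prize — ruled out; weight (1/5)·0 = 0 each.
The weights sum to 1/10.
So P(the ruby in chest 1 | the guide opened chest 2, chest 3, and chest 4) = (1/20) / (1/10) = 1/2.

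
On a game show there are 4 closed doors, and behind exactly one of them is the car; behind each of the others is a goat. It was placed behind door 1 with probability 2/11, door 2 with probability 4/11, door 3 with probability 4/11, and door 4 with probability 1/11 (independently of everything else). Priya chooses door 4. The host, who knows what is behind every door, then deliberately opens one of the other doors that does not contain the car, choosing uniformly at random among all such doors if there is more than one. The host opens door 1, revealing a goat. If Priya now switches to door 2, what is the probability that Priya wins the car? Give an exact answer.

6/13

Apply Bayes' rule, conditioning on where the car actually is.
If it is behind door 1 (prior 2/11): the host opened door 1, so this case is ruled out; weight (2/11)·0 = 0.
If it is behind either of doors 2 and 3 (prior 4/11 each): the host has 2 equally likely choices, so probability 1/2; weight (4/11)·(1/2) = 2/11 each.
If it is behind door 4 (prior 1/11): the host has 3 equally likely choices, so probability 1/3; weight (1/11)·(1/3) = 1/33.
The weights sum to 13/33.
So P(the car behind door 2 | the host opened door 1) = (2/11) / (13/33) = 6/13.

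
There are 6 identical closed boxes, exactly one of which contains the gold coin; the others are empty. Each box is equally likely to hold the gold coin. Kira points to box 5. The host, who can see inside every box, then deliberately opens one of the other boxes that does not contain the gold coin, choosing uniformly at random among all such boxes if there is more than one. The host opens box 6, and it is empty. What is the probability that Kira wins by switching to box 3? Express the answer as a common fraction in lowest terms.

5/24

Condition on the true location of the gold coin.
If it is in any of boxes 1, 2, 3, and 4 (prior 1/6 each): the host has 4 equally likely choices, so probability 1/4; weight (1/6)·(1/4) = 1/24 each.
If it is in box 5 (prior 1/6): the host has 5 equally likely choices, so probability 1/5; weight (1/6)·(1/5) = 1/30.
If it is in box 6 (prior 1/6): the host opened box 6, so this case is ruled out; weight (1/6)·0 = 0.
The weights sum to 1/5.
So P(the gold coin in box 3 | the host opened box 6) = (1/24) / (1/5) = 5/24.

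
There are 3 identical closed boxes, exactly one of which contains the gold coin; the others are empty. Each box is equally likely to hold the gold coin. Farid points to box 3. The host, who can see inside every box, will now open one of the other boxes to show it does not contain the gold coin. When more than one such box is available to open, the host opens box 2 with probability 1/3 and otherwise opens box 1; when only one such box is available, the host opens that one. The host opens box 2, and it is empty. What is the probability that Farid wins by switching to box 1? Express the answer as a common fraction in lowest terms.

Apply Bayes' rule, conditioning on where the gold coin actually is.
If it is in box 1 (prior 1/3): only box 2 is available, probability 1; weight (1/3)·1 = 1/3.
If it is in box 2 (prior 1/3): the host opened box 2, so this case is ruled out; weight (1/3)·0 = 0.
If it is in box 3 (prior 1/3): box 2 is available, opened with probability 1/3; weight (1/3)·(1/3) = 1/9.
The weights sum to 4/9.
So P(the gold coin in box 1 | the host opened box 2) = (1/3) / (4/9) = 3/4.

3/4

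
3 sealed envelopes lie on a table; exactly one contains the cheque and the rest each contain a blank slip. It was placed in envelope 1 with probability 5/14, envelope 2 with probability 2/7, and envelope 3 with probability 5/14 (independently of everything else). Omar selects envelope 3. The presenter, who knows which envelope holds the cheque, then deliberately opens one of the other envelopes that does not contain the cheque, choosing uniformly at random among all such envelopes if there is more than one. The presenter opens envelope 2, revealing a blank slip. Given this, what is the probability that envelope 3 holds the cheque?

1/3

Consider each possible location of the cheque in turn.
If it is in envelope 1 (prior 5/14): the presenter has no choice, probability 1; weight (5/14)·1 = 5/14.
If it is in envelope 2 (prior 2/7): the presenter opened envelope 2, so this case is ruled out; weight (2/7)·0 = 0.
If it is in envelope 3 (prior 5/14): the presenter has 2 equally likely choices, so probability 1/2; weight (5/14)·(1/2) = 5/28.
The weights sum to 15/28.
So P(the cheque in envelope 3 | the presenter opened envelope 2) = (5/28) / (15/28) = 1/3.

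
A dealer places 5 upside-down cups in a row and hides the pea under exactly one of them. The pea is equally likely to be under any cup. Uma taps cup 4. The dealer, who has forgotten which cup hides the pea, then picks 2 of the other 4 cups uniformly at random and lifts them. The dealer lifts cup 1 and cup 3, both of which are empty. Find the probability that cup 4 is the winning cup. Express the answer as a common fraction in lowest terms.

Because the dealer chose which cups to lift without knowing where the pea is, the choice is independent of the prize location. Learning that none of the 2 opened cups holds the pea simply rules out those 2 locations and leaves the remaining 3 cups still equally likely by symmetry.
So P(the pea under cup 4) = 1/3.

1/3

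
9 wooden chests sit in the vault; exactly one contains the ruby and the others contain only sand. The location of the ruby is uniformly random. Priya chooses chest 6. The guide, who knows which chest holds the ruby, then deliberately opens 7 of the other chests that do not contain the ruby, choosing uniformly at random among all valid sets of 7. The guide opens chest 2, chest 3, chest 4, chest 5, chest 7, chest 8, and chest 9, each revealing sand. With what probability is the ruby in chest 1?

8/9

Apply Bayes' rule, conditioning on where the ruby actually is.
If it is in chest 1 (prior 1/9): the guide has no choice, probability 1; weight (1/9)·1 = 1/9.
If it is in any of chests 2, 3, 4, 5, 7, 8, and 9 (prior 1/9 each): that chest was opened and seen not to hold the prize — ruled out; weight (1/9)·0 = 0 each.
If it is in chest 6 (prior 1/9): the guide has 8 equally likely choices, so probability 1/8; weight (1/9)·(1/8) = 1/72.
The weights sum to 1/8.
So P(the ruby in chest 1 | the guide opened chest 2, chest 3, chest 4, chest 5, chest 7, chest 8, and chest 9) = (1/9) / (1/8) = 8/9.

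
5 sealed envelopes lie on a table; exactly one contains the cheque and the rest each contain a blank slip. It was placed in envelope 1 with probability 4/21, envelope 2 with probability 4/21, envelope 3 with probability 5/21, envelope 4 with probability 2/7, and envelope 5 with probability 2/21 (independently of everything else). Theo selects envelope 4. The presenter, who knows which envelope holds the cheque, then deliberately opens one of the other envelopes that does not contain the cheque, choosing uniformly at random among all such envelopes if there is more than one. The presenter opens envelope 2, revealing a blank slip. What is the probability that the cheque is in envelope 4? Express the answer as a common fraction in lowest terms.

Consider each possible location of the cheque in turn.
If it is in envelope 1 (prior 4/21): the presenter has 3 equally likely choices, so probability 1/3; weight (4/21)·(1/3) = 4/63.
If it is in envelope 2 (prior 4/21): the presenter opened envelope 2, so this case is ruled out; weight (4/21)·0 = 0.
If it is in envelope 3 (prior 5/21): the presenter has 3 equally likely choices, so probability 1/3; weight (5/21)·(1/3) = 5/63.
If it is in envelope 4 (prior 2/7): the presenter has 4 equally likely choices, so probability 1/4; weight (2/7)·(1/4) = 1/14.
If it is in envelope 5 (prior 2/21): the presenter has 3 equally likely choices, so probability 1/3; weight (2/21)·(1/3) = 2/63.
The weights sum to 31/126.
So P(the cheque in envelope 4 | the presenter opened envelope 2) = (1/14) / (31/126) = 9/31.

9/31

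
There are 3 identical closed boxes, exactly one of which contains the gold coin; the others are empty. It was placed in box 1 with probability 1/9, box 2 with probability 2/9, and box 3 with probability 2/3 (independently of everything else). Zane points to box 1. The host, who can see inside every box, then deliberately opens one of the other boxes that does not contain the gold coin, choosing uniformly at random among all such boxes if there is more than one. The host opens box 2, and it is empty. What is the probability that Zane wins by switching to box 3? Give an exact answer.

Consider each possible location of the gold coin in turn.
If it is in box 1 (prior 1/9): the host has 2 equally likely choices, so probability 1/2; weight (1/9)·(1/2) = 1/18.
If it is in box 2 (prior 2/9): the host opened box 2, so this case is ruled out; weight (2/9)·0 = 0.
If it is in box 3 (prior 2/3): the host has no choice, probability 1; weight (2/3)·1 = 2/3.
The weights sum to 13/18.
So P(the gold coin in box 3 | the host opened box 2) = (2/3) / (13/18) = 12/13.

12/13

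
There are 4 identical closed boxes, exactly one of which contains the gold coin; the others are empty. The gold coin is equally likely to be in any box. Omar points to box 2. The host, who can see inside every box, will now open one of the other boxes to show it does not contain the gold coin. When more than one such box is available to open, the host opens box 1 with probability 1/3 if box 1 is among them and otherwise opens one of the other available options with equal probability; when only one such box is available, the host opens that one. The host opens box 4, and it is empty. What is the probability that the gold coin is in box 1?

Condition on the true location of the gold coin.
If it is in box 1 (prior 1/4): box 1 holds the prize so is unavailable; the host chooses uniformly among the 2 others, probability 1/2; weight (1/4)·(1/2) = 1/8.
If it is in box 2 (prior 1/4): box 1 is available but not opened; box 4 gets probability (1 − 1/3)/2 = 1/3; weight (1/4)·(1/3) = 1/12.
If it is in box 3 (prior 1/4): box 1 is available but not opened, probability 2/3; weight (1/4)·(2/3) = 1/6.
If it is in box 4 (prior 1/4): the host opened box 4, so this case is ruled out; weight (1/4)·0 = 0.
The weights sum to 3/8.
So P(the gold coin in box 1 | the host opened box 4) = (1/8) / (3/8) = 1/3.

1/3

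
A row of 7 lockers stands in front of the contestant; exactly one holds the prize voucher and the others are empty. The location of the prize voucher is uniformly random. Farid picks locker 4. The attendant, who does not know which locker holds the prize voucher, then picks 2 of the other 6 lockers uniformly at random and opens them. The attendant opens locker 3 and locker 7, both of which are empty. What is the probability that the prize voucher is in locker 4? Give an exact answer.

Consider each possible location of the prize voucher in turn.
If it is in any of lockers 1, 2, 4, 5, and 6 (prior 1/7 each): the attendant picks exactly this set with probability 1/15 regardless, and none is the prize; weight (1/7)·(1/15) = 1/105 each.
If it is in either of lockers 3 and 7 (prior 1/7 each): that locker was opened and seen not to hold the prize — ruled out; weight (1/7)·0 = 0 each.
The weights sum to 1/21.
So P(the prize voucher in locker 4 | the attendant opened locker 3 and locker 7) = (1/105) / (1/21) = 1/5.

1/5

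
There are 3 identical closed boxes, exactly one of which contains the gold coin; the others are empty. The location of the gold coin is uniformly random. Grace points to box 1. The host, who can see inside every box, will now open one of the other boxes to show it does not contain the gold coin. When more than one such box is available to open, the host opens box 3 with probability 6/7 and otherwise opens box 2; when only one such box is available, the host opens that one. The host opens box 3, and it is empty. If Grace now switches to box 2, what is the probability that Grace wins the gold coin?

Apply Bayes' rule, conditioning on where the gold coin actually is.
If it is in box 1 (prior 1/3): box 3 is available, opened with probability 6/7; weight (1/3)·(6/7) = 2/7.
If it is in box 2 (prior 1/3): only box 3 is available, probability 1; weight (1/3)·1 = 1/3.
If it is in box 3 (prior 1/3): the host opened box 3, so this case is ruled out; weight (1/3)·0 = 0.
The weights sum to 13/21.
So P(the gold coin in box 2 | the host opened box 3) = (1/3) / (13/21) = 7/13.

7/13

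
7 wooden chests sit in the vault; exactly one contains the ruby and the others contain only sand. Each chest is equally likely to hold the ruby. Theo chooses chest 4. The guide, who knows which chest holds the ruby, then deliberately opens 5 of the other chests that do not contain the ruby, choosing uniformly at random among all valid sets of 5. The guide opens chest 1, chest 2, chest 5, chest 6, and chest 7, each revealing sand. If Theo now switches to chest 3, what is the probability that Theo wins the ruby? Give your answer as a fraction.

6/7

Condition on the true location of the ruby.
If it is in any of chests 1, 2, 5, 6, and 7 (prior 1/7 each): that chest was opened and seen not to hold the prize — ruled out; weight (1/7)·0 = 0 each.
If it is in chest 3 (prior 1/7): the guide has no choice, probability 1; weight (1/7)·1 = 1/7.
If it is in chest 4 (prior 1/7): the guide has 6 equally likely choices, so probability 1/6; weight (1/7)·(1/6) = 1/42.
The weights sum to 1/6.
So P(the ruby in chest 3 | the guide opened chest 1, chest 2, chest 5, chest 6, and chest 7) = (1/7) / (1/6) = 6/7.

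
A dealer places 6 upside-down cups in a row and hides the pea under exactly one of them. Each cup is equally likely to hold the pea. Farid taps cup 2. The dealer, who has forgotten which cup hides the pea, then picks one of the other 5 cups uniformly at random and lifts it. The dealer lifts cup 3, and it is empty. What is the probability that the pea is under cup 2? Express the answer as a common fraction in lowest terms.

Condition on the true location of the pea.
If it is under any of cups 1, 2, 4, 5, and 6 (prior 1/6 each): the dealer picks cup 3 with probability 1/5 regardless, and it is not the prize; weight (1/6)·(1/5) = 1/30 each.
If it is under cup 3 (prior 1/6): the dealer opened cup 3, so this case is ruled out; weight (1/6)·0 = 0.
The weights sum to 1/6.
So P(the pea under cup 2 | the dealer opened cup 3) = (1/30) / (1/6) = 1/5.

1/5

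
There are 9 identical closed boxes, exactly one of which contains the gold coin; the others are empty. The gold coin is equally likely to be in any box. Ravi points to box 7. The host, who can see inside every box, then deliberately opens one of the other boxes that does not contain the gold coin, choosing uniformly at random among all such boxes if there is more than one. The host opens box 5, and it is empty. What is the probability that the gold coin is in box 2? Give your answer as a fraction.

Condition on the true location of the gold coin.
If it is in any of boxes 1, 2, 3, 4, 6, 8, and 9 (prior 1/9 each): the host has 7 equally likely choices, so probability 1/7; weight (1/9)·(1/7) = 1/63 each.
If it is in box 5 (prior 1/9): the host opened box 5, so this case is ruled out; weight (1/9)·0 = 0.
If it is in box 7 (prior 1/9): the host has 8 equally likely choices, so probability 1/8; weight (1/9)·(1/8) = 1/72.
The weights sum to 1/8.
So P(the gold coin in box 2 | the host opened box 5) = (1/63) / (1/8) = 8/63.

8/63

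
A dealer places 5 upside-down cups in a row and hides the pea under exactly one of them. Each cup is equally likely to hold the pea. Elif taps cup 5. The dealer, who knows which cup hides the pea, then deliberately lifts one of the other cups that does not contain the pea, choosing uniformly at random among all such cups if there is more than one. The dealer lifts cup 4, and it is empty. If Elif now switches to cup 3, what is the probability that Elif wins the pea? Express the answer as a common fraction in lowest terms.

Apply Bayes' rule, conditioning on where the pea actually is.
If it is under any of cups 1, 2, and 3 (prior 1/5 each): the dealer has 3 equally likely choices, so probability 1/3; weight (1/5)·(1/3) = 1/15 each.
If it is under cup 4 (prior 1/5): the dealer opened cup 4, so this case is ruled out; weight (1/5)·0 = 0.
If it is under cup 5 (prior 1/5): the dealer has 4 equally likely choices, so probability 1/4; weight (1/5)·(1/4) = 1/20.
The weights sum to 1/4.
So P(the pea under cup 3 | the dealer opened cup 4) = (1/15) / (1/4) = 4/15.

4/15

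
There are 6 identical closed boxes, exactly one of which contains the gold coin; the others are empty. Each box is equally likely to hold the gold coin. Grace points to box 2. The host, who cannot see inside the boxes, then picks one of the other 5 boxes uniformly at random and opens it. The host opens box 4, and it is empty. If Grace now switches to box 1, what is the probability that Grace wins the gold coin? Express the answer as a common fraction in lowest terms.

1/5

Consider each possible location of the gold coin in turn.
If it is in any of boxes 1, 2, 3, 5, and 6 (prior 1/6 each): the host picks box 4 with probability 1/5 regardless, and it is not the prize; weight (1/6)·(1/5) = 1/30 each.
If it is in box 4 (prior 1/6): the host opened box 4, so this case is ruled out; weight (1/6)·0 = 0.
The weights sum to 1/6.
So P(the gold coin in box 1 | the host opened box 4) = (1/30) / (1/6) = 1/5.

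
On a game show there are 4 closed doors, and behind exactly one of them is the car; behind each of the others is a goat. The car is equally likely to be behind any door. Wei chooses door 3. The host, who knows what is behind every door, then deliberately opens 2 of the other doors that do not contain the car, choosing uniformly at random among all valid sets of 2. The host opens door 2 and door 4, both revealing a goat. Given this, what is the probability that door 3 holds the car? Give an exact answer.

Consider each possible location of the car in turn.
If it is behind door 1 (prior 1/4): the host has no choice, probability 1; weight (1/4)·1 = 1/4.
If it is behind either of doors 2 and 4 (prior 1/4 each): that door was opened and seen not to hold the prize — ruled out; weight (1/4)·0 = 0 each.
If it is behind door 3 (prior 1/4): the host has 3 equally likely choices, so probability 1/3; weight (1/4)·(1/3) = 1/12.
The weights sum to 1/3.
So P(the car behind door 3 | the host opened door 2 and door 4) = (1/12) / (1/3) = 1/4.

1/4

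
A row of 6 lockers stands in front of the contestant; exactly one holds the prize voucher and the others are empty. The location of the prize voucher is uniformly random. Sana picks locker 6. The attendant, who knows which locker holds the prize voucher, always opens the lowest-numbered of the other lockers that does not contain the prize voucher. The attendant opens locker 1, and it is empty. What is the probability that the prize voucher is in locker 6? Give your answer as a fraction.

1/5

Apply Bayes' rule, conditioning on where the prize voucher actually is.
If it is in locker 1 (prior 1/6): the attendant opened locker 1, so this case is ruled out; weight (1/6)·0 = 0.
If it is in any of lockers 2, 3, 4, 5, and 6 (prior 1/6 each): locker 1 is the lowest-numbered option available, probability 1; weight (1/6)·1 = 1/6 each.
The weights sum to 5/6.
So P(the prize voucher in locker 6 | the attendant opened locker 1) = (1/6) / (5/6) = 1/5.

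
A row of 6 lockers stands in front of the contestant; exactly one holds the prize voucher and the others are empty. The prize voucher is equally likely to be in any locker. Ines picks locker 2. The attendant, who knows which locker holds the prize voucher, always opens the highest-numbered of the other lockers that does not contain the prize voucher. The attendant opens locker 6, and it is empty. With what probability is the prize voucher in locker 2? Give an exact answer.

1/5

Condition on the true location of the prize voucher.
If it is in any of lockers 1, 2, 3, 4, and 5 (prior 1/6 each): locker 6 is the highest-numbered option available, probability 1; weight (1/6)·1 = 1/6 each.
If it is in locker 6 (prior 1/6): the attendant opened locker 6, so this case is ruled out; weight (1/6)·0 = 0.
The weights sum to 5/6.
So P(the prize voucher in locker 2 | the attendant opened locker 6) = (1/6) / (5/6) = 1/5.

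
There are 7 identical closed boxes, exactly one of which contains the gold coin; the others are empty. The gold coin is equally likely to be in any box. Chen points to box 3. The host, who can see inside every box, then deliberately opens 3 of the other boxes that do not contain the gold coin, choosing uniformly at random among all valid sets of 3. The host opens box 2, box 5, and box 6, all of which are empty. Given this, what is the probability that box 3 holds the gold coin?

Consider each possible location of the gold coin in turn.
If it is in any of boxes 1, 4, and 7 (prior 1/7 each): the host has 10 equally likely choices, so probability 1/10; weight (1/7)·(1/10) = 1/70 each.
If it is in any of boxes 2, 5, and 6 (prior 1/7 each): that box was opened and seen not to hold the prize — ruled out; weight (1/7)·0 = 0 each.
If it is in box 3 (prior 1/7): the host has 20 equally likely choices, so probability 1/20; weight (1/7)·(1/20) = 1/140.
The weights sum to 1/20.
So P(the gold coin in box 3 | the host opened box 2, box 5, and box 6) = (1/140) / (1/20) = 1/7.

1/7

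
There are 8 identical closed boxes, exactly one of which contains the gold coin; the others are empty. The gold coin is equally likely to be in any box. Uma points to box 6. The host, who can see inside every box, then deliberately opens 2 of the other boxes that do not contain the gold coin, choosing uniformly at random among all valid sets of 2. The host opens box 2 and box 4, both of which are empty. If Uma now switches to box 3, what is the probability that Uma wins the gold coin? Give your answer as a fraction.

7/40

Consider each possible location of the gold coin in turn.
If it is in any of boxes 1, 3, 5, 7, and 8 (prior 1/8 each): the host has 15 equally likely choices, so probability 1/15; weight (1/8)·(1/15) = 1/120 each.
If it is in either of boxes 2 and 4 (prior 1/8 each): that box was opened and seen not to hold the prize — ruled out; weight (1/8)·0 = 0 each.
If it is in box 6 (prior 1/8): the host has 21 equally likely choices, so probability 1/21; weight (1/8)·(1/21) = 1/168.
The weights sum to 1/21.
So P(the gold coin in box 3 | the host opened box 2 and box 4) = (1/120) / (1/21) = 7/40.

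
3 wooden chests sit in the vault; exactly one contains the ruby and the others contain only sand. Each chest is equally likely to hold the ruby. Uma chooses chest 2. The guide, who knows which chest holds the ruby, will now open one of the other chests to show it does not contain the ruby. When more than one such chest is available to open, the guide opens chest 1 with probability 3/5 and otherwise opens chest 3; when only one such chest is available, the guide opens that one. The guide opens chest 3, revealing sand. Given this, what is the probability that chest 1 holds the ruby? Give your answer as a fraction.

5/7

Apply Bayes' rule, conditioning on where the ruby actually is.
If it is in chest 1 (prior 1/3): only chest 3 is available, probability 1; weight (1/3)·1 = 1/3.
If it is in chest 2 (prior 1/3): chest 1 is available but not opened, probability 2/5; weight (1/3)·(2/5) = 2/15.
If it is in chest 3 (prior 1/3): the guide opened chest 3, so this case is ruled out; weight (1/3)·0 = 0.
The weights sum to 7/15.
So P(the ruby in chest 1 | the guide opened chest 3) = (1/3) / (7/15) = 5/7.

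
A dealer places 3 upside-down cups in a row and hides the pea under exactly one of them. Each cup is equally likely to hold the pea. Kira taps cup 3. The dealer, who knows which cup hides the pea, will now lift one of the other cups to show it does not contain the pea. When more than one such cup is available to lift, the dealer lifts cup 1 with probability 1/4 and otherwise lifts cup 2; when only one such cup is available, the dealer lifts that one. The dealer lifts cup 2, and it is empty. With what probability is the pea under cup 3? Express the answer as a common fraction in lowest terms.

Apply Bayes' rule, conditioning on where the pea actually is.
If it is under cup 1 (prior 1/3): only cup 2 is available, probability 1; weight (1/3)·1 = 1/3.
If it is under cup 2 (prior 1/3): the dealer opened cup 2, so this case is ruled out; weight (1/3)·0 = 0.
If it is under cup 3 (prior 1/3): cup 1 is available but not opened, probability 3/4; weight (1/3)·(3/4) = 1/4.
The weights sum to 7/12.
So P(the pea under cup 3 | the dealer opened cup 2) = (1/4) / (7/12) = 3/7.

3/7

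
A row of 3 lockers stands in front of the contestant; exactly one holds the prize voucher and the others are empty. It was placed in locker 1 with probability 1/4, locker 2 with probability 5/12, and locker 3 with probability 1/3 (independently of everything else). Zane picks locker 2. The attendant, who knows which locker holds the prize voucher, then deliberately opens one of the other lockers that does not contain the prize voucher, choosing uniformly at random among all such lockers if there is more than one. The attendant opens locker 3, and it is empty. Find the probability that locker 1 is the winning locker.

Apply Bayes' rule, conditioning on where the prize voucher actually is.
If it is in locker 1 (prior 1/4): the attendant has no choice, probability 1; weight (1/4)·1 = 1/4.
If it is in locker 2 (prior 5/12): the attendant has 2 equally likely choices, so probability 1/2; weight (5/12)·(1/2) = 5/24.
If it is in locker 3 (prior 1/3): the attendant opened locker 3, so this case is ruled out; weight (1/3)·0 = 0.
The weights sum to 11/24.
So P(the prize voucher in locker 1 | the attendant opened locker 3) = (1/4) / (11/24) = 6/11.

6/11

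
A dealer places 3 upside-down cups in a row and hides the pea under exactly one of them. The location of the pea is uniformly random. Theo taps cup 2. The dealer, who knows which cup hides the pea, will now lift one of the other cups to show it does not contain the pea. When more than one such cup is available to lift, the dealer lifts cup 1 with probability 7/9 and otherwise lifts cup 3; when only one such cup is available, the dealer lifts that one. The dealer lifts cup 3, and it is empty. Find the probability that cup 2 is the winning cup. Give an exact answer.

Condition on the true location of the pea.
If it is under cup 1 (prior 1/3): only cup 3 is available, probability 1; weight (1/3)·1 = 1/3.
If it is under cup 2 (prior 1/3): cup 1 is available but not opened, probability 2/9; weight (1/3)·(2/9) = 2/27.
If it is under cup 3 (prior 1/3): the dealer opened cup 3, so this case is ruled out; weight (1/3)·0 = 0.
The weights sum to 11/27.
So P(the pea under cup 2 | the dealer opened cup 3) = (2/27) / (11/27) = 2/11.

2/11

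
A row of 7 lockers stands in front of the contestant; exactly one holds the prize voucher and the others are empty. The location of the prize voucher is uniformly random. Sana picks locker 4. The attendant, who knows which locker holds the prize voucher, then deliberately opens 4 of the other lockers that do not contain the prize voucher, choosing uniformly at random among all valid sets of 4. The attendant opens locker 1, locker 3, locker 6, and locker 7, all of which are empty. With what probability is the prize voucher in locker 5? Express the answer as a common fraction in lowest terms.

3/7

Consider each possible location of the prize voucher in turn.
If it is in any of lockers 1, 3, 6, and 7 (prior 1/7 each): that locker was opened and seen not to hold the prize — ruled out; weight (1/7)·0 = 0 each.
If it is in either of lockers 2 and 5 (prior 1/7 each): the attendant has 5 equally likely choices, so probability 1/5; weight (1/7)·(1/5) = 1/35 each.
If it is in locker 4 (prior 1/7): the attendant has 15 equally likely choices, so probability 1/15; weight (1/7)·(1/15) = 1/105.
The weights sum to 1/15.
So P(the prize voucher in locker 5 | the attendant opened locker 1, locker 3, locker 6, and locker 7) = (1/35) / (1/15) = 3/7.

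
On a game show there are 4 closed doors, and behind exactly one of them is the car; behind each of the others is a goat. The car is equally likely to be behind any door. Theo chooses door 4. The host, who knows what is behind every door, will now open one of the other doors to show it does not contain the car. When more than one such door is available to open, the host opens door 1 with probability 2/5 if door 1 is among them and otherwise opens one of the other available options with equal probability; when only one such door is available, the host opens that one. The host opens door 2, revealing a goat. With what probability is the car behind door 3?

Condition on the true location of the car.
If it is behind door 1 (prior 1/4): door 1 holds the prize so is unavailable; the host chooses uniformly among the 2 others, probability 1/2; weight (1/4)·(1/2) = 1/8.
If it is behind door 2 (prior 1/4): the host opened door 2, so this case is ruled out; weight (1/4)·0 = 0.
If it is behind door 3 (prior 1/4): door 1 is available but not opened, probability 3/5; weight (1/4)·(3/5) = 3/20.
If it is behind door 4 (prior 1/4): door 1 is available but not opened; door 2 gets probability (1 − 2/5)/2 = 3/10; weight (1/4)·(3/10) = 3/40.
The weights sum to 7/20.
So P(the car behind door 3 | the host opened door 2) = (3/20) / (7/20) = 3/7.

3/7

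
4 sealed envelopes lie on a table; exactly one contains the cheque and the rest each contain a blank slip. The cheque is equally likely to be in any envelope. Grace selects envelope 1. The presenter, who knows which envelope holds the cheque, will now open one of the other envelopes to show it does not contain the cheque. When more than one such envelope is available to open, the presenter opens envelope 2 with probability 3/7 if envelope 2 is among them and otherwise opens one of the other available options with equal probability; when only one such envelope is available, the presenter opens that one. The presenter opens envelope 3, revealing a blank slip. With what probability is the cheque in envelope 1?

4/19

Condition on the true location of the cheque.
If it is in envelope 1 (prior 1/4): envelope 2 is available but not opened; envelope 3 gets probability (1 − 3/7)/2 = 2/7; weight (1/4)·(2/7) = 1/14.
If it is in envelope 2 (prior 1/4): envelope 2 holds the prize so is unavailable; the presenter chooses uniformly among the 2 others, probability 1/2; weight (1/4)·(1/2) = 1/8.
If it is in envelope 3 (prior 1/4): the presenter opened envelope 3, so this case is ruled out; weight (1/4)·0 = 0.
If it is in envelope 4 (prior 1/4): envelope 2 is available but not opened, probability 4/7; weight (1/4)·(4/7) = 1/7.
The weights sum to 19/56.
So P(the cheque in envelope 1 | the presenter opened envelope 3) = (1/14) / (19/56) = 4/19.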